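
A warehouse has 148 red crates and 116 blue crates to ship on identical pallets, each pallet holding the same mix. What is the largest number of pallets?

4

Euclid: 148 = 1·116 + 32; 116 = 3·32 + 20; 32 = 1·20 + 12; 20 = 1·12 + 8; 12 = 1·8 + 4; 8 = 2·4 + 0. Last nonzero remainder: 4.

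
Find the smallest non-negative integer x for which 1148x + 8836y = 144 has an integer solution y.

308

Euclid: 8836 = 7·1148 + 800; 1148 = 1·800 + 348; 800 = 2·348 + 104; 348 = 3·104 + 36; 104 = 2·36 + 32; 36 = 1·32 + 4; 32 = 8·4 + 0 → gcd = 4; 144 = 4·36.
Back-substitution yields 1148·(254) + 8836·(-33) = 4, so one solution is x = 254·36 = 9144, y = -33·36 = -1188.
Solutions in x differ by 8836/4 = 2209; the one in [0, 2209) is 9144 mod 2209 = 308.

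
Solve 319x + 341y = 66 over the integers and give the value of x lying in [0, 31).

28

Reduce mod 341: 319x ≡ 66 (mod 341). With g = gcd(319, 341) = 11 dividing 66, divide through: 29x ≡ 6 (mod 31).
Since gcd(29, 31) = 1, x ≡ 6·(29)⁻¹ ≡ 28 (mod 31). Smallest non-negative: 28.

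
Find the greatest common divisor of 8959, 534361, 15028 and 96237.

gcd(8959, 534361): 534361 = 59·8959 + 5780; 8959 = 1·5780 + 3179; 5780 = 1·3179 + 2601; 3179 = 1·2601 + 578; 2601 = 4·578 + 289; 578 = 2·289 + 0 → 289
gcd(289, 15028): 15028 = 52·289 + 0 → 289
gcd(289, 96237): 96237 = 333·289 + 0 → 289

289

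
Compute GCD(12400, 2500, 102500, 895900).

100

gcd(12400, 2500): 12400 = 4·2500 + 2400; 2500 = 1·2400 + 100; 2400 = 24·100 + 0 → 100
gcd(100, 102500): 102500 = 1025·100 + 0 → 100
gcd(100, 895900): 895900 = 8959·100 + 0 → 100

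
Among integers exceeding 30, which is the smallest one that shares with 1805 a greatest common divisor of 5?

1805 = 5·361. Any m with gcd(m, 1805) = 5 is a multiple of 5, say 5s, with s coprime to 361.
Need s > 30/5, so s ≥ 7. First s ≥ 7 with gcd(s, 361) = 1 is s = 7. Thus m = 5·7 = 35.

35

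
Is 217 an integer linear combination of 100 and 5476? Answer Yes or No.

gcd(100, 5476): 5476 = 54·100 + 76; 100 = 1·76 + 24; 76 = 3·24 + 4; 24 = 6·4 + 0 → 4
4 does not divide 217, so a solution does not exist.

No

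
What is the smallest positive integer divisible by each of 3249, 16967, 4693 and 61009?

25806807

3249 = 3² · 19²; 16967 = 19² · 47; 4693 = 13 · 19²; 61009 = 13² · 19²
lcm takes max exponent of each prime: 3² · 13² · 19² · 47 = 25806807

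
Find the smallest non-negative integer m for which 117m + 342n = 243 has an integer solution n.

5

Euclid: 342 = 2·117 + 108; 117 = 1·108 + 9; 108 = 12·9 + 0 → gcd = 9; 243 = 9·27.
Back-substitution yields 117·(3) + 342·(-1) = 9, so one solution is m = 3·27 = 81, n = -1·27 = -27.
Solutions in m differ by 342/9 = 38; the one in [0, 38) is 81 mod 38 = 5.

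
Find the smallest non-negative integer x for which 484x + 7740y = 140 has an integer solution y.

Euclid: 7740 = 15·484 + 480; 484 = 1·480 + 4; 480 = 120·4 + 0 → gcd = 4; 140 = 4·35.
Back-substitution yields 484·(16) + 7740·(-1) = 4, so one solution is x = 16·35 = 560, y = -1·35 = -35.
Solutions in x differ by 7740/4 = 1935; the one in [0, 1935) is 560 mod 1935 = 560.

560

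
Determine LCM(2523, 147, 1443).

59464587

2523 = 3 · 29²; 147 = 3 · 7²; 1443 = 3 · 13 · 37
lcm takes max exponent of each prime: 3 · 7² · 13 · 29² · 37 = 59464587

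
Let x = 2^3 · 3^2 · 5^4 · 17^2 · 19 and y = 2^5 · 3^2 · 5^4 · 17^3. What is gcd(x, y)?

13005000

min exponent per shared prime: 2^3 · 3^2 · 5^4 · 17^2 = 13005000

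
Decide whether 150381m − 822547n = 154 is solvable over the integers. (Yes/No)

By Bézout, 150381m − 822547n = 154 has integer solutions iff gcd(150381, 822547) | 154.
Euclid: 822547 = 5·150381 + 70642; 150381 = 2·70642 + 9097; 70642 = 7·9097 + 6963; 9097 = 1·6963 + 2134; 6963 = 3·2134 + 561; 2134 = 3·561 + 451; 561 = 1·451 + 110; 451 = 4·110 + 11; 110 = 10·11 + 0. gcd = 11; 154 mod 11 = 0. Yes.

Yes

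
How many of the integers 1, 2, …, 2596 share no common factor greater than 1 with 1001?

1001 = 7·11·13. Inclusion–exclusion on these primes:
2596 − ⌊2596/7⌋ − ⌊2596/11⌋ − ⌊2596/13⌋ + ⌊2596/77⌋ + ⌊2596/91⌋ + ⌊2596/143⌋ − ⌊2596/1001⌋ = 1868

1868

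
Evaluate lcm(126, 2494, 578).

126 = 2 · 3² · 7; 2494 = 2 · 29 · 43; 578 = 2 · 17²
lcm takes max exponent of each prime: 2 · 3² · 7 · 17² · 29 · 43 = 45408258

45408258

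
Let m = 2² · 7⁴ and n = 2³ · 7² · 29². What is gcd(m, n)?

min exponent per shared prime: 2² · 7² = 196

196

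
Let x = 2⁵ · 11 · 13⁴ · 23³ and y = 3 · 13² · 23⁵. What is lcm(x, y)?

194122782398688

max exponent per prime: 2⁵ · 3 · 11 · 13⁴ · 23⁵ = 194122782398688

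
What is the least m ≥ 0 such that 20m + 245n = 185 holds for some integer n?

46

gcd(20, 245) = 5 (Euclid: 245 = 12·20 + 5; 20 = 4·5 + 0), and 5 | 185.
Extended Euclid: 20·(-12) + 245·(1) = 5. Scale by 37: m₀ = -444.
General solution m = m₀ + 49t; reducing mod 49 gives m = 46 (and n = -3).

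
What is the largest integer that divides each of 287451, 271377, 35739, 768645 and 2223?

gcd(287451, 271377): 287451 = 1·271377 + 16074; 271377 = 16·16074 + 14193; 16074 = 1·14193 + 1881; 14193 = 7·1881 + 1026; 1881 = 1·1026 + 855; 1026 = 1·855 + 171; 855 = 5·171 + 0 → 171
gcd(171, 35739): 35739 = 209·171 + 0 → 171
gcd(171, 768645): 768645 = 4495·171 + 0 → 171
gcd(171, 2223): 2223 = 13·171 + 0 → 171

171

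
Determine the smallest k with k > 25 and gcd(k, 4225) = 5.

30

gcd(k, 4225) = 5 forces 5 | k; write k = 5s. Then gcd(5s, 5·845) = 5·gcd(s, 845), so need gcd(s, 845) = 1.
5s > 25 gives s ≥ 6. The least s ≥ 6 coprime to 845 is 6, so k = 5·6 = 30.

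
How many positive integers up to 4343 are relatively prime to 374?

Prime factors of 374: 2, 11, 17. Count integers ≤ 4343 divisible by none of them.
By inclusion–exclusion: 4343 − ⌊4343/2⌋ − ⌊4343/11⌋ − ⌊4343/17⌋ + ⌊4343/22⌋ + ⌊4343/34⌋ + ⌊4343/187⌋ − ⌊4343/374⌋ = 1859.

1859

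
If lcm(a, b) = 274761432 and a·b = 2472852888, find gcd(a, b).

9

gcd·lcm = product, so gcd = 2472852888/274761432 = 9.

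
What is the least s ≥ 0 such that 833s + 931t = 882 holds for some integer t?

10

Euclid: 931 = 1·833 + 98; 833 = 8·98 + 49; 98 = 2·49 + 0 → gcd = 49; 882 = 49·18.
Back-substitution yields 833·(9) + 931·(-8) = 49, so one solution is s = 9·18 = 162, t = -8·18 = -144.
Solutions in s differ by 931/49 = 19; the one in [0, 19) is 162 mod 19 = 10.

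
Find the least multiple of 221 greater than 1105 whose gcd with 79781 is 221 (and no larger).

1326

79781 = 221·361. Any m with gcd(m, 79781) = 221 is a multiple of 221, say 221s, with s coprime to 361.
Need s > 1105/221, so s ≥ 6. First s ≥ 6 with gcd(s, 361) = 1 is s = 6. Thus m = 221·6 = 1326.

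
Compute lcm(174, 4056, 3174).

174 = 2 · 3 · 29; 4056 = 2³ · 3 · 13²; 3174 = 2 · 3 · 23²
lcm takes max exponent of each prime: 2³ · 3 · 13² · 23² · 29 = 62223096

62223096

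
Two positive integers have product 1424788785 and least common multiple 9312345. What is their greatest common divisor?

153

From gcd × lcm = ab: gcd = 1424788785 / 9312345 = 153.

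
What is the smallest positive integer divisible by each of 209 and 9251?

gcd first: 9251 = 44·209 + 55; 209 = 3·55 + 44; 55 = 1·44 + 11; 44 = 4·11 + 0 → gcd = 11
lcm = 209·9251/gcd = 1933459/11 = 175769

175769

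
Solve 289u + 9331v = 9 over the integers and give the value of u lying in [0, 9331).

gcd(289, 9331) = 1 (Euclid: 9331 = 32·289 + 83; 289 = 3·83 + 40; 83 = 2·40 + 3; 40 = 13·3 + 1; 3 = 3·1 + 0), and 1 | 9.
Extended Euclid: 289·(3035) + 9331·(-94) = 1. Scale by 9: u₀ = 27315.
General solution u = u₀ + 9331t; reducing mod 9331 gives u = 8653 (and v = -268).

8653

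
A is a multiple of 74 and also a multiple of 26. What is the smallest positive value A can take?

gcd first: 74 = 2·26 + 22; 26 = 1·22 + 4; 22 = 5·4 + 2; 4 = 2·2 + 0 → gcd = 2
lcm = 74·26/gcd = 1924/2 = 962

962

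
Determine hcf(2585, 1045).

55

Euclid: 2585 = 2·1045 + 495; 1045 = 2·495 + 55; 495 = 9·55 + 0. Last nonzero remainder: 55.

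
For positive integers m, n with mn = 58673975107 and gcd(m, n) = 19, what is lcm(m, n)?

For any two positive integers, gcd × lcm equals their product. Hence lcm = 58673975107 / 19 = 3088103953.

3088103953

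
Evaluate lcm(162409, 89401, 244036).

124060337284

lcm(162409, 89401) = 162409·89401/gcd = 14519527009/169 = 85914361
lcm(85914361, 244036) = 85914361·244036/gcd = 20966197000996/169 = 124060337284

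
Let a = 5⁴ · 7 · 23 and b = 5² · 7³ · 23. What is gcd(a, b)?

min exponent per shared prime: 5² · 7 · 23 = 4025

4025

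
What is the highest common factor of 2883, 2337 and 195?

2883 = 3 · 31²; 2337 = 3 · 19 · 41; 195 = 3 · 5 · 13
gcd takes min exponent of each prime: 3 = 3

3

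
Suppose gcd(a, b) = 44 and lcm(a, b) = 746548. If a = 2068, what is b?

a·b = gcd·lcm = 44·746548 = 32848112, so b = 32848112/2068 = 15884.

15884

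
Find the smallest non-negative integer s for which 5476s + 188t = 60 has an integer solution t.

gcd(5476, 188) = 4 (Euclid: 5476 = 29·188 + 24; 188 = 7·24 + 20; 24 = 1·20 + 4; 20 = 5·4 + 0), and 4 | 60.
Extended Euclid: 5476·(8) + 188·(-233) = 4. Scale by 15: s₀ = 120.
General solution s = s₀ + 47k; reducing mod 47 gives s = 26 (and t = -757).

26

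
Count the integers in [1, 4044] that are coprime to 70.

1387

70 = 2·5·7. Inclusion–exclusion on these primes:
4044 − ⌊4044/2⌋ − ⌊4044/5⌋ − ⌊4044/7⌋ + ⌊4044/10⌋ + ⌊4044/14⌋ + ⌊4044/35⌋ − ⌊4044/70⌋ = 1387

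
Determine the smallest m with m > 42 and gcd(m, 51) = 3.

45

gcd(m, 51) = 3 forces 3 | m; write m = 3s. Then gcd(3s, 3·17) = 3·gcd(s, 17), so need gcd(s, 17) = 1.
3s > 42 gives s ≥ 15. The least s ≥ 15 coprime to 17 is 15, so m = 3·15 = 45.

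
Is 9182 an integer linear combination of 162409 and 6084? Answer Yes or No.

gcd(162409, 6084): 162409 = 26·6084 + 4225; 6084 = 1·4225 + 1859; 4225 = 2·1859 + 507; 1859 = 3·507 + 338; 507 = 1·338 + 169; 338 = 2·169 + 0 → 169
169 does not divide 9182, so a solution does not exist.

No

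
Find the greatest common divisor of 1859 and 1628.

1859 = 11 · 13²
1628 = 2² · 11 · 37
Common: 11 = 11

11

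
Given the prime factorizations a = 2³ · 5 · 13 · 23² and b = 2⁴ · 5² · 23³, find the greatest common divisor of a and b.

min exponent per shared prime: 2³ · 5 · 23² = 21160

21160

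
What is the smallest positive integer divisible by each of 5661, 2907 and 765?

537795

5661 = 3² · 17 · 37; 2907 = 3² · 17 · 19; 765 = 3² · 5 · 17
lcm takes max exponent of each prime: 3² · 5 · 17 · 19 · 37 = 537795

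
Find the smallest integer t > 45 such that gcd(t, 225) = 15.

225 = 15·15. Any t with gcd(t, 225) = 15 is a multiple of 15, say 15s, with s coprime to 15.
Need s > 45/15, so s ≥ 4. First s ≥ 4 with gcd(s, 15) = 1 is s = 4. Thus t = 15·4 = 60.

60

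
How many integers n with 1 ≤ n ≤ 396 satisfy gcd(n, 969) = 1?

235

969 = 3·17·19. Inclusion–exclusion on these primes:
396 − ⌊396/3⌋ − ⌊396/17⌋ − ⌊396/19⌋ + ⌊396/51⌋ + ⌊396/57⌋ + ⌊396/323⌋ − ⌊396/969⌋ = 235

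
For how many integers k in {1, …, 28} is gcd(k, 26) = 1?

13

26 = 2·13. Inclusion–exclusion on these primes:
28 − ⌊28/2⌋ − ⌊28/13⌋ + ⌊28/26⌋ = 13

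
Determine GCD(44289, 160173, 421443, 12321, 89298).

44289 = 3² · 7 · 19 · 37; 160173 = 3² · 13 · 37²; 421443 = 3⁴ · 11² · 43; 12321 = 3² · 37²; 89298 = 2 · 3² · 11² · 41
gcd takes min exponent of each prime: 3² = 9

9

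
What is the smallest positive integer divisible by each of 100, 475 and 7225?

549100

100 = 2² · 5²; 475 = 5² · 19; 7225 = 5² · 17²
lcm takes max exponent of each prime: 2² · 5² · 17² · 19 = 549100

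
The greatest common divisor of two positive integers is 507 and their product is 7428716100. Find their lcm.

14652300

For any two positive integers, gcd × lcm equals their product. Hence lcm = 7428716100 / 507 = 14652300.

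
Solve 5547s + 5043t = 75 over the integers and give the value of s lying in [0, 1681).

1431

gcd(5547, 5043) = 3 (Euclid: 5547 = 1·5043 + 504; 5043 = 10·504 + 3; 504 = 168·3 + 0), and 3 | 75.
Extended Euclid: 5547·(-10) + 5043·(11) = 3. Scale by 25: s₀ = -250.
General solution s = s₀ + 1681k; reducing mod 1681 gives s = 1431 (and t = -1574).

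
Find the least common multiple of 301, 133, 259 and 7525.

lcm(301, 133) = 301·133/gcd = 40033/7 = 5719
lcm(5719, 259) = 5719·259/gcd = 1481221/7 = 211603
lcm(211603, 7525) = 211603·7525/gcd = 1592312575/301 = 5290075

5290075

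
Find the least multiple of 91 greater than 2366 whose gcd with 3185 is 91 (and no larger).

gcd(t, 3185) = 91 forces 91 | t; write t = 91s. Then gcd(91s, 91·35) = 91·gcd(s, 35), so need gcd(s, 35) = 1.
91s > 2366 gives s ≥ 27. The least s ≥ 27 coprime to 35 is 27, so t = 91·27 = 2457.

2457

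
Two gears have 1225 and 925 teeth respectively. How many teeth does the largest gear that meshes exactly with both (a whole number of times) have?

25

1225 = 5² · 7²
925 = 5² · 37
Common: 5² = 25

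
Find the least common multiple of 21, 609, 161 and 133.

21 = 3 · 7; 609 = 3 · 7 · 29; 161 = 7 · 23; 133 = 7 · 19
lcm takes max exponent of each prime: 3 · 7 · 19 · 23 · 29 = 266133

266133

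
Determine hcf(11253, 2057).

11253 = 3 · 11² · 31
2057 = 11² · 17
Common: 11² = 121

121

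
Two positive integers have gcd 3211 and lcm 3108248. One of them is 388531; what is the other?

25688

Using uv = gcd(u,v)·lcm(u,v) = 3211·3108248 = 9980584328, we get v = 9980584328/388531 = 25688.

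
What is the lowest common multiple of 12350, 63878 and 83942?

45859613150

lcm(12350, 63878) = 12350·63878/gcd = 788893300/38 = 20760350
lcm(20760350, 83942) = 20760350·83942/gcd = 1742665299700/38 = 45859613150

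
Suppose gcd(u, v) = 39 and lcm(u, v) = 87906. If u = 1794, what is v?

Using uv = gcd(u,v)·lcm(u,v) = 39·87906 = 3428334, we get v = 3428334/1794 = 1911.

1911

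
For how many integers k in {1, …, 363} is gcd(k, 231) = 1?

231 = 3·7·11. Inclusion–exclusion on these primes:
363 − ⌊363/3⌋ − ⌊363/7⌋ − ⌊363/11⌋ + ⌊363/21⌋ + ⌊363/33⌋ + ⌊363/77⌋ − ⌊363/231⌋ = 189

189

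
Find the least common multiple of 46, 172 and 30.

lcm(46, 172) = 46·172/gcd = 7912/2 = 3956
lcm(3956, 30) = 3956·30/gcd = 118680/2 = 59340

59340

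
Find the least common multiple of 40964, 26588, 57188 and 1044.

lcm(40964, 26588) = 40964·26588/gcd = 1089150832/4 = 272287708
lcm(272287708, 57188) = 272287708·57188/gcd = 15571589445104/68 = 228993962428
lcm(228993962428, 1044) = 228993962428·1044/gcd = 239069696774832/116 = 2060945661852

2060945661852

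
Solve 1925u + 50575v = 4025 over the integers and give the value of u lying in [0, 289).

186

Euclid: 50575 = 26·1925 + 525; 1925 = 3·525 + 350; 525 = 1·350 + 175; 350 = 2·175 + 0 → gcd = 175; 4025 = 175·23.
Back-substitution yields 1925·(-105) + 50575·(4) = 175, so one solution is u = -105·23 = -2415, v = 4·23 = 92.
Solutions in u differ by 50575/175 = 289; the one in [0, 289) is -2415 mod 289 = 186.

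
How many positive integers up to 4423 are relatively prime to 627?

Prime factors of 627: 3, 11, 19. Count integers ≤ 4423 divisible by none of them.
By inclusion–exclusion: 4423 − ⌊4423/3⌋ − ⌊4423/11⌋ − ⌊4423/19⌋ + ⌊4423/33⌋ + ⌊4423/57⌋ + ⌊4423/209⌋ − ⌊4423/627⌋ = 2540.

2540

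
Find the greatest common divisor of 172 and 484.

172 = 2² · 43
484 = 2² · 11²
Common: 2² = 4

4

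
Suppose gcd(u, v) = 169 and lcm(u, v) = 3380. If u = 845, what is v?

676

u·v = gcd·lcm = 169·3380 = 571220, so v = 571220/845 = 676.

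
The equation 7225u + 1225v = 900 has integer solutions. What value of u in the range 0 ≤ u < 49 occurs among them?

32

Euclid: 7225 = 5·1225 + 1100; 1225 = 1·1100 + 125; 1100 = 8·125 + 100; 125 = 1·100 + 25; 100 = 4·25 + 0 → gcd = 25; 900 = 25·36.
Back-substitution yields 7225·(-10) + 1225·(59) = 25, so one solution is u = -10·36 = -360, v = 59·36 = 2124.
Solutions in u differ by 1225/25 = 49; the one in [0, 49) is -360 mod 49 = 32.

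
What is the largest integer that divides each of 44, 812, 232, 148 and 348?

44 = 2² · 11; 812 = 2² · 7 · 29; 232 = 2³ · 29; 148 = 2² · 37; 348 = 2² · 3 · 29
gcd takes min exponent of each prime: 2² = 4

4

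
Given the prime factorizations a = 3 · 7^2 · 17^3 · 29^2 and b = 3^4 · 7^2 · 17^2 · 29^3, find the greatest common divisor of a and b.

min exponent per shared prime: 3 · 7^2 · 17^2 · 29^2 = 35728203

35728203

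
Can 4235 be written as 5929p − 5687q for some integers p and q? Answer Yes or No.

Yes

By Bézout, 5929p − 5687q = 4235 has integer solutions iff gcd(5929, 5687) | 4235.
Euclid: 5929 = 1·5687 + 242; 5687 = 23·242 + 121; 242 = 2·121 + 0. gcd = 121; 4235 mod 121 = 0. Yes.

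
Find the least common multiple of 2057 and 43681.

gcd first: 43681 = 21·2057 + 484; 2057 = 4·484 + 121; 484 = 4·121 + 0 → gcd = 121
lcm = 2057·43681/gcd = 89851817/121 = 742577

742577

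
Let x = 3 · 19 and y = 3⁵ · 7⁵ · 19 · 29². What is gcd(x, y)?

57

min exponent per shared prime: 3 · 19 = 57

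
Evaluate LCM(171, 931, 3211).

171 = 3² · 19; 931 = 7² · 19; 3211 = 13² · 19
lcm takes max exponent of each prime: 3² · 7² · 13² · 19 = 1416051

1416051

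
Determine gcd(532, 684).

532 = 2² · 7 · 19
684 = 2² · 3² · 19
Common: 2² · 19 = 76

76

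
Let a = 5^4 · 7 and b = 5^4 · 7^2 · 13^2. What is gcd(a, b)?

min exponent per shared prime: 5^4 · 7 = 4375

4375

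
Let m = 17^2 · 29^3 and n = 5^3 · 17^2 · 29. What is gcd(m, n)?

8381

min exponent per shared prime: 17^2 · 29 = 8381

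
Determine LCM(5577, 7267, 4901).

5577 = 3 · 11 · 13²; 7267 = 13² · 43; 4901 = 13² · 29
lcm takes max exponent of each prime: 3 · 11 · 13² · 29 · 43 = 6954519

6954519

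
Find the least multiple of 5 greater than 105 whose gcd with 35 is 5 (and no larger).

110

gcd(a, 35) = 5 forces 5 | a; write a = 5s. Then gcd(5s, 5·7) = 5·gcd(s, 7), so need gcd(s, 7) = 1.
5s > 105 gives s ≥ 22. The least s ≥ 22 coprime to 7 is 22, so a = 5·22 = 110.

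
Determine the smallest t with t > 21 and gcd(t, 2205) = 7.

gcd(t, 2205) = 7 forces 7 | t; write t = 7s. Then gcd(7s, 7·315) = 7·gcd(s, 315), so need gcd(s, 315) = 1.
7s > 21 gives s ≥ 4. The least s ≥ 4 coprime to 315 is 4, so t = 7·4 = 28.

28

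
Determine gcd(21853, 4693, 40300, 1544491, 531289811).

13

gcd(21853, 4693): 21853 = 4·4693 + 3081; 4693 = 1·3081 + 1612; 3081 = 1·1612 + 1469; 1612 = 1·1469 + 143; 1469 = 10·143 + 39; 143 = 3·39 + 26; 39 = 1·26 + 13; 26 = 2·13 + 0 → 13
gcd(13, 40300): 40300 = 3100·13 + 0 → 13
gcd(13, 1544491): 1544491 = 118807·13 + 0 → 13
gcd(13, 531289811): 531289811 = 40868447·13 + 0 → 13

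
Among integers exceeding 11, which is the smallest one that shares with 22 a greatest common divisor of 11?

Multiples of 11 above 11: 11·2, 11·3, … . Need the cofactor coprime to 22/11 = 2.
Checking s = 2, 3, … the first with gcd(s, 2) = 1 is s = 3, giving 33.

33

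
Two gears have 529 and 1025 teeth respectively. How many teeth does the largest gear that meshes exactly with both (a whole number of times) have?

529 = 23²
1025 = 5² · 41
Common: 1 = 1

1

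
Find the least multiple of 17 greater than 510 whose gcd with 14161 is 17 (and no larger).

14161 = 17·833. Any k with gcd(k, 14161) = 17 is a multiple of 17, say 17s, with s coprime to 833.
Need s > 510/17, so s ≥ 31. First s ≥ 31 with gcd(s, 833) = 1 is s = 31. Thus k = 17·31 = 527.

527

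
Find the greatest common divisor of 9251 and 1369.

9251 = 11 · 29²
1369 = 37²
Common: 1 = 1

1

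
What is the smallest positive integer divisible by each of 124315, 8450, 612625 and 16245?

124315 = 5 · 23² · 47; 8450 = 2 · 5² · 13²; 612625 = 5³ · 13² · 29; 16245 = 3² · 5 · 19²
lcm takes max exponent of each prime: 2 · 3² · 5³ · 13² · 19² · 23² · 29 · 47 = 98975556546750

98975556546750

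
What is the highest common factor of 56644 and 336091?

49

56644 = 2² · 7² · 17²
336091 = 7² · 19³
Common: 7² = 49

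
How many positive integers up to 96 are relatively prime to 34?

34 = 2·17. Inclusion–exclusion on these primes:
96 − ⌊96/2⌋ − ⌊96/17⌋ + ⌊96/34⌋ = 45

45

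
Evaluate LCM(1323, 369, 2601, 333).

lcm(1323, 369) = 1323·369/gcd = 488187/9 = 54243
lcm(54243, 2601) = 54243·2601/gcd = 141086043/9 = 15676227
lcm(15676227, 333) = 15676227·333/gcd = 5220183591/9 = 580020399

580020399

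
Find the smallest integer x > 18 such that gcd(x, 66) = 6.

24

gcd(x, 66) = 6 forces 6 | x; write x = 6s. Then gcd(6s, 6·11) = 6·gcd(s, 11), so need gcd(s, 11) = 1.
6s > 18 gives s ≥ 4. The least s ≥ 4 coprime to 11 is 4, so x = 6·4 = 24.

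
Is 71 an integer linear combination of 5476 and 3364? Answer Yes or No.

By Bézout, 5476u + 3364v = 71 has integer solutions iff gcd(5476, 3364) | 71.
Euclid: 5476 = 1·3364 + 2112; 3364 = 1·2112 + 1252; 2112 = 1·1252 + 860; 1252 = 1·860 + 392; 860 = 2·392 + 76; 392 = 5·76 + 12; 76 = 6·12 + 4; 12 = 3·4 + 0. gcd = 4; 71 mod 4 = 3. No.

No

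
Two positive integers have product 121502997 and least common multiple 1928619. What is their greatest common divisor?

63

From gcd × lcm = uv: gcd = 121502997 / 1928619 = 63.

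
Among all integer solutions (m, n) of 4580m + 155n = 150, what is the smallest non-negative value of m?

20

Reduce mod 155: 4580m ≡ 150 (mod 155). With g = gcd(4580, 155) = 5 dividing 150, divide through: 916m ≡ 30 (mod 31).
Since gcd(916, 31) = 1, m ≡ 30·(916)⁻¹ ≡ 20 (mod 31). Smallest non-negative: 20.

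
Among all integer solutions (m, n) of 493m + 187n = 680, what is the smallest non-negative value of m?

1

gcd(493, 187) = 17 (Euclid: 493 = 2·187 + 119; 187 = 1·119 + 68; 119 = 1·68 + 51; 68 = 1·51 + 17; 51 = 3·17 + 0), and 17 | 680.
Extended Euclid: 493·(-3) + 187·(8) = 17. Scale by 40: m₀ = -120.
General solution m = m₀ + 11t; reducing mod 11 gives m = 1 (and n = 1).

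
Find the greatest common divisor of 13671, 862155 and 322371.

13671 = 3² · 7² · 31; 862155 = 3² · 5 · 7² · 17 · 23; 322371 = 3² · 7² · 17 · 43
gcd takes min exponent of each prime: 3² · 7² = 441

441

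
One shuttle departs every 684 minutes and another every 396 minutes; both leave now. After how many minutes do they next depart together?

684 = 2² · 3² · 19; 396 = 2² · 3² · 11
max exponents: 2² · 3² · 11 · 19 = 7524

7524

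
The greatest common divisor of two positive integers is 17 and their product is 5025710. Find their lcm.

295630

For any two positive integers, gcd × lcm equals their product. Hence lcm = 5025710 / 17 = 295630.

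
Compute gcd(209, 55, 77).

209 = 11 · 19; 55 = 5 · 11; 77 = 7 · 11
gcd takes min exponent of each prime: 11 = 11

11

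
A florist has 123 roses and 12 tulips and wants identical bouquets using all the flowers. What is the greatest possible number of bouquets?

123 = 3 · 41
12 = 2² · 3
Common: 3 = 3

3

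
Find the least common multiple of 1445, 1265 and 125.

9139625

lcm(1445, 1265) = 1445·1265/gcd = 1827925/5 = 365585
lcm(365585, 125) = 365585·125/gcd = 45698125/5 = 9139625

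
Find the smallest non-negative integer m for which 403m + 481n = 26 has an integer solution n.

12

gcd(403, 481) = 13 (Euclid: 481 = 1·403 + 78; 403 = 5·78 + 13; 78 = 6·13 + 0), and 13 | 26.
Extended Euclid: 403·(6) + 481·(-5) = 13. Scale by 2: m₀ = 12.
General solution m = m₀ + 37t; reducing mod 37 gives m = 12 (and n = -10).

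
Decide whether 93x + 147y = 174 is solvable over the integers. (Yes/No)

Yes

gcd(93, 147): 147 = 1·93 + 54; 93 = 1·54 + 39; 54 = 1·39 + 15; 39 = 2·15 + 9; 15 = 1·9 + 6; 9 = 1·6 + 3; 6 = 2·3 + 0 → 3
3 divides 174, so a solution exists.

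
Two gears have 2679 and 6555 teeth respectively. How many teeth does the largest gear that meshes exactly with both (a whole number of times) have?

57

2679 = 3 · 19 · 47
6555 = 3 · 5 · 19 · 23
Common: 3 · 19 = 57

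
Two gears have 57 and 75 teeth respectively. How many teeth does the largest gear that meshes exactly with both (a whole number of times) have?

Euclid: 75 = 1·57 + 18; 57 = 3·18 + 3; 18 = 6·3 + 0. Last nonzero remainder: 3.

3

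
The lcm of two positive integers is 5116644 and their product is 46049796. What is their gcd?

9

From gcd × lcm = ab: gcd = 46049796 / 5116644 = 9.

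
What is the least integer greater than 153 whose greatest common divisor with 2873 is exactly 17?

170

2873 = 17·169. Any t with gcd(t, 2873) = 17 is a multiple of 17, say 17s, with s coprime to 169.
Need s > 153/17, so s ≥ 10. First s ≥ 10 with gcd(s, 169) = 1 is s = 10. Thus t = 17·10 = 170.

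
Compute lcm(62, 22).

682

62 = 2 · 31; 22 = 2 · 11
max exponents: 2 · 11 · 31 = 682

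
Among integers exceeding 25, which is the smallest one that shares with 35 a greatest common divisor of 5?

30

35 = 5·7. Any k with gcd(k, 35) = 5 is a multiple of 5, say 5s, with s coprime to 7.
Need s > 25/5, so s ≥ 6. First s ≥ 6 with gcd(s, 7) = 1 is s = 6. Thus k = 5·6 = 30.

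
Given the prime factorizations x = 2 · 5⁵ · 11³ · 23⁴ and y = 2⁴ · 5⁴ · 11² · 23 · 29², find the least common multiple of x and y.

max exponent per prime: 2⁴ · 5⁵ · 11³ · 23⁴ · 29² = 15662295000550000

15662295000550000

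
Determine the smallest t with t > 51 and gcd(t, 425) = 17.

Multiples of 17 above 51: 17·4, 17·5, … . Need the cofactor coprime to 425/17 = 25.
Checking s = 4, 5, … the first with gcd(s, 25) = 1 is s = 4, giving 68.

68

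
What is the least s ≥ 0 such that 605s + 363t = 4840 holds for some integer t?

gcd(605, 363) = 121 (Euclid: 605 = 1·363 + 242; 363 = 1·242 + 121; 242 = 2·121 + 0), and 121 | 4840.
Extended Euclid: 605·(-1) + 363·(2) = 121. Scale by 40: s₀ = -40.
General solution s = s₀ + 3k; reducing mod 3 gives s = 2 (and t = 10).

2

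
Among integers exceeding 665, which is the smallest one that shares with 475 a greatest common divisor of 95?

760

475 = 95·5. Any x with gcd(x, 475) = 95 is a multiple of 95, say 95s, with s coprime to 5.
Need s > 665/95, so s ≥ 8. First s ≥ 8 with gcd(s, 5) = 1 is s = 8. Thus x = 95·8 = 760.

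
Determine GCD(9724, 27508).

9724 = 2² · 11 · 13 · 17
27508 = 2² · 13 · 23²
Common: 2² · 13 = 52

52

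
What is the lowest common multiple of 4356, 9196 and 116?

2400156

4356 = 2² · 3² · 11²; 9196 = 2² · 11² · 19; 116 = 2² · 29
lcm takes max exponent of each prime: 2² · 3² · 11² · 19 · 29 = 2400156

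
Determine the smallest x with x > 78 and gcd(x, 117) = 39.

Multiples of 39 above 78: 39·3, 39·4, … . Need the cofactor coprime to 117/39 = 3.
Checking s = 3, 4, … the first with gcd(s, 3) = 1 is s = 4, giving 156.

156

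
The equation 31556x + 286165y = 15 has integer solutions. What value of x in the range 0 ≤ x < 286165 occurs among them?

Euclid: 286165 = 9·31556 + 2161; 31556 = 14·2161 + 1302; 2161 = 1·1302 + 859; 1302 = 1·859 + 443; 859 = 1·443 + 416; 443 = 1·416 + 27; 416 = 15·27 + 11; 27 = 2·11 + 5; 11 = 2·5 + 1; 5 = 5·1 + 0 → gcd = 1; 15 = 1·15.
Back-substitution yields 31556·(-52969) + 286165·(5841) = 1, so one solution is x = -52969·15 = -794535, y = 5841·15 = 87615.
Solutions in x differ by 286165/1 = 286165; the one in [0, 286165) is -794535 mod 286165 = 63960.

63960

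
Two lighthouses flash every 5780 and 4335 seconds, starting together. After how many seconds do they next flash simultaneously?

17340

5780 = 2² · 5 · 17²; 4335 = 3 · 5 · 17²
max exponents: 2² · 3 · 5 · 17² = 17340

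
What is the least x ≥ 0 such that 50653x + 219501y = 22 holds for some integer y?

Euclid: 219501 = 4·50653 + 16889; 50653 = 2·16889 + 16875; 16889 = 1·16875 + 14; 16875 = 1205·14 + 5; 14 = 2·5 + 4; 5 = 1·4 + 1; 4 = 4·1 + 0 → gcd = 1; 22 = 1·22.
Back-substitution yields 50653·(47035) + 219501·(-10854) = 1, so one solution is x = 47035·22 = 1034770, y = -10854·22 = -238788.
Solutions in x differ by 219501/1 = 219501; the one in [0, 219501) is 1034770 mod 219501 = 156766.

156766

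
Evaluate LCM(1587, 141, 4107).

102112341

1587 = 3 · 23²; 141 = 3 · 47; 4107 = 3 · 37²
lcm takes max exponent of each prime: 3 · 23² · 37² · 47 = 102112341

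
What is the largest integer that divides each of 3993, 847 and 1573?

gcd(3993, 847): 3993 = 4·847 + 605; 847 = 1·605 + 242; 605 = 2·242 + 121; 242 = 2·121 + 0 → 121
gcd(121, 1573): 1573 = 13·121 + 0 → 121

121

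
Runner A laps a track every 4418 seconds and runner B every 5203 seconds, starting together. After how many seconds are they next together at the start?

22986854

gcd first: 5203 = 1·4418 + 785; 4418 = 5·785 + 493; 785 = 1·493 + 292; 493 = 1·292 + 201; 292 = 1·201 + 91; 201 = 2·91 + 19; 91 = 4·19 + 15; 19 = 1·15 + 4; 15 = 3·4 + 3; 4 = 1·3 + 1; 3 = 3·1 + 0 → gcd = 1
lcm = 4418·5203/gcd = 22986854/1 = 22986854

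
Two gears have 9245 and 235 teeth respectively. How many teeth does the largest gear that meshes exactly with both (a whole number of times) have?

9245 = 5 · 43²
235 = 5 · 47
Common: 5 = 5

5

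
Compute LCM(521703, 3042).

521703 = 3² · 7³ · 13²; 3042 = 2 · 3² · 13²
max exponents: 2 · 3² · 7³ · 13² = 1043406

1043406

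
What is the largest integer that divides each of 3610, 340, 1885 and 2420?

3610 = 2 · 5 · 19²; 340 = 2² · 5 · 17; 1885 = 5 · 13 · 29; 2420 = 2² · 5 · 11²
gcd takes min exponent of each prime: 5 = 5

5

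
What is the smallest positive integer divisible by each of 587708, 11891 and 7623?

lcm(587708, 11891) = 587708·11891/gcd = 6988435828/11 = 635312348
lcm(635312348, 7623) = 635312348·7623/gcd = 4842986028804/11 = 440271457164

440271457164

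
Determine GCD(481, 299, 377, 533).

13

gcd(481, 299): 481 = 1·299 + 182; 299 = 1·182 + 117; 182 = 1·117 + 65; 117 = 1·65 + 52; 65 = 1·52 + 13; 52 = 4·13 + 0 → 13
gcd(13, 377): 377 = 29·13 + 0 → 13
gcd(13, 533): 533 = 41·13 + 0 → 13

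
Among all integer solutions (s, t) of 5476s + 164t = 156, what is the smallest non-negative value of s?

gcd(5476, 164) = 4 (Euclid: 5476 = 33·164 + 64; 164 = 2·64 + 36; 64 = 1·36 + 28; 36 = 1·28 + 8; 28 = 3·8 + 4; 8 = 2·4 + 0), and 4 | 156.
Extended Euclid: 5476·(18) + 164·(-601) = 4. Scale by 39: s₀ = 702.
General solution s = s₀ + 41k; reducing mod 41 gives s = 5 (and t = -166).

5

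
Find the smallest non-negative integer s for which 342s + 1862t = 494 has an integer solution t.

45

Reduce mod 1862: 342s ≡ 494 (mod 1862). With g = gcd(342, 1862) = 38 dividing 494, divide through: 9s ≡ 13 (mod 49).
Since gcd(9, 49) = 1, s ≡ 13·(9)⁻¹ ≡ 45 (mod 49). Smallest non-negative: 45.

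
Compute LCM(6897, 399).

6897 = 3 · 11² · 19; 399 = 3 · 7 · 19
max exponents: 3 · 7 · 11² · 19 = 48279

48279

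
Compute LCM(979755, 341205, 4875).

168444378375

979755 = 3 · 5 · 7² · 31 · 43; 341205 = 3 · 5 · 23² · 43; 4875 = 3 · 5³ · 13
lcm takes max exponent of each prime: 3 · 5³ · 7² · 13 · 23² · 31 · 43 = 168444378375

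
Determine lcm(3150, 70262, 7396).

221325300

3150 = 2 · 3² · 5² · 7; 70262 = 2 · 19 · 43²; 7396 = 2² · 43²
lcm takes max exponent of each prime: 2² · 3² · 5² · 7 · 19 · 43² = 221325300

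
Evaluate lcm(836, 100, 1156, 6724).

10153408100

836 = 2² · 11 · 19; 100 = 2² · 5²; 1156 = 2² · 17²; 6724 = 2² · 41²
lcm takes max exponent of each prime: 2² · 5² · 11 · 17² · 19 · 41² = 10153408100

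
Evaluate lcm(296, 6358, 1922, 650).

293892827800

lcm(296, 6358) = 296·6358/gcd = 1881968/2 = 940984
lcm(940984, 1922) = 940984·1922/gcd = 1808571248/2 = 904285624
lcm(904285624, 650) = 904285624·650/gcd = 587785655600/2 = 293892827800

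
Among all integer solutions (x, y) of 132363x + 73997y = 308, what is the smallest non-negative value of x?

Euclid: 132363 = 1·73997 + 58366; 73997 = 1·58366 + 15631; 58366 = 3·15631 + 11473; 15631 = 1·11473 + 4158; 11473 = 2·4158 + 3157; 4158 = 1·3157 + 1001; 3157 = 3·1001 + 154; 1001 = 6·154 + 77; 154 = 2·77 + 0 → gcd = 77; 308 = 77·4.
Back-substitution yields 132363·(-445) + 73997·(796) = 77, so one solution is x = -445·4 = -1780, y = 796·4 = 3184.
Solutions in x differ by 73997/77 = 961; the one in [0, 961) is -1780 mod 961 = 142.

142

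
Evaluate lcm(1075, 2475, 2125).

1075 = 5² · 43; 2475 = 3² · 5² · 11; 2125 = 5³ · 17
lcm takes max exponent of each prime: 3² · 5³ · 11 · 17 · 43 = 9046125

9046125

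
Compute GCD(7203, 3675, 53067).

gcd(7203, 3675): 7203 = 1·3675 + 3528; 3675 = 1·3528 + 147; 3528 = 24·147 + 0 → 147
gcd(147, 53067): 53067 = 361·147 + 0 → 147

147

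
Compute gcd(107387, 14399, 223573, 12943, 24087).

107387 = 7 · 23² · 29; 14399 = 7 · 11² · 17; 223573 = 7 · 19 · 41²; 12943 = 7 · 43²; 24087 = 3 · 7 · 31 · 37
gcd takes min exponent of each prime: 7 = 7

7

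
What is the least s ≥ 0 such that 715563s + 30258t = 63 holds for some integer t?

1523

Euclid: 715563 = 23·30258 + 19629; 30258 = 1·19629 + 10629; 19629 = 1·10629 + 9000; 10629 = 1·9000 + 1629; 9000 = 5·1629 + 855; 1629 = 1·855 + 774; 855 = 1·774 + 81; 774 = 9·81 + 45; 81 = 1·45 + 36; 45 = 1·36 + 9; 36 = 4·9 + 0 → gcd = 9; 63 = 9·7.
Back-substitution yields 715563·(-743) + 30258·(17571) = 9, so one solution is s = -743·7 = -5201, t = 17571·7 = 122997.
Solutions in s differ by 30258/9 = 3362; the one in [0, 3362) is -5201 mod 3362 = 1523.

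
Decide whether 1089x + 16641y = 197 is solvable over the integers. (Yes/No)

gcd(1089, 16641): 16641 = 15·1089 + 306; 1089 = 3·306 + 171; 306 = 1·171 + 135; 171 = 1·135 + 36; 135 = 3·36 + 27; 36 = 1·27 + 9; 27 = 3·9 + 0 → 9
9 does not divide 197, so a solution does not exist.

No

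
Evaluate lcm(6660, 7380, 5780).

6660 = 2² · 3² · 5 · 37; 7380 = 2² · 3² · 5 · 41; 5780 = 2² · 5 · 17²
lcm takes max exponent of each prime: 2² · 3² · 5 · 17² · 37 · 41 = 78914340

78914340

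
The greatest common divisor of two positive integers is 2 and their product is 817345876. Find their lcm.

For any two positive integers, gcd × lcm equals their product. Hence lcm = 817345876 / 2 = 408672938.

408672938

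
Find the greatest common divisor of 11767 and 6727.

Euclid: 11767 = 1·6727 + 5040; 6727 = 1·5040 + 1687; 5040 = 2·1687 + 1666; 1687 = 1·1666 + 21; 1666 = 79·21 + 7; 21 = 3·7 + 0. Last nonzero remainder: 7.

7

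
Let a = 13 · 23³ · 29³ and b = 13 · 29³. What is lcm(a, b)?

max exponent per prime: 13 · 23³ · 29³ = 3857632519

3857632519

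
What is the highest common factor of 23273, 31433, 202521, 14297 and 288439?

23273 = 17 · 37²; 31433 = 17 · 43²; 202521 = 3 · 11 · 17 · 19²; 14297 = 17 · 29²; 288439 = 17 · 19² · 47
gcd takes min exponent of each prime: 17 = 17

17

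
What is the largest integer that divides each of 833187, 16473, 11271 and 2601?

833187 = 3 · 17² · 31²; 16473 = 3 · 17² · 19; 11271 = 3 · 13 · 17²; 2601 = 3² · 17²
gcd takes min exponent of each prime: 3 · 17² = 867

867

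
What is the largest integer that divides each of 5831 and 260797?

5831 = 7³ · 17
260797 = 17 · 23² · 29
Common: 17 = 17

17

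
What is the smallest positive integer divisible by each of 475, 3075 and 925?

475 = 5² · 19; 3075 = 3 · 5² · 41; 925 = 5² · 37
lcm takes max exponent of each prime: 3 · 5² · 19 · 37 · 41 = 2161725

2161725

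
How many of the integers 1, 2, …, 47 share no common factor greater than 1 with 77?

Prime factors of 77: 7, 11. Count integers ≤ 47 divisible by none of them.
By inclusion–exclusion: 47 − ⌊47/7⌋ − ⌊47/11⌋ + ⌊47/77⌋ = 37.

37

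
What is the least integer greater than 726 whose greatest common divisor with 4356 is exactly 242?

1210

gcd(a, 4356) = 242 forces 242 | a; write a = 242s. Then gcd(242s, 242·18) = 242·gcd(s, 18), so need gcd(s, 18) = 1.
242s > 726 gives s ≥ 4. The least s ≥ 4 coprime to 18 is 5, so a = 242·5 = 1210.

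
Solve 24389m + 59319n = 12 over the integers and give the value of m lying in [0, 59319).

3444

gcd(24389, 59319) = 1 (Euclid: 59319 = 2·24389 + 10541; 24389 = 2·10541 + 3307; 10541 = 3·3307 + 620; 3307 = 5·620 + 207; 620 = 2·207 + 206; 207 = 1·206 + 1; 206 = 206·1 + 0), and 1 | 12.
Extended Euclid: 24389·(287) + 59319·(-118) = 1. Scale by 12: m₀ = 3444.
General solution m = m₀ + 59319t; reducing mod 59319 gives m = 3444 (and n = -1416).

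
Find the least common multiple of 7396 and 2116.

3912484

7396 = 2² · 43²; 2116 = 2² · 23²
max exponents: 2² · 23² · 43² = 3912484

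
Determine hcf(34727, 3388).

34727 = 7 · 11² · 41
3388 = 2² · 7 · 11²
Common: 7 · 11² = 847

847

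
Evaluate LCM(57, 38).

114

gcd first: 57 = 1·38 + 19; 38 = 2·19 + 0 → gcd = 19
lcm = 57·38/gcd = 2166/19 = 114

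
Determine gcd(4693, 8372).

13

4693 = 13 · 19²
8372 = 2² · 7 · 13 · 23
Common: 13 = 13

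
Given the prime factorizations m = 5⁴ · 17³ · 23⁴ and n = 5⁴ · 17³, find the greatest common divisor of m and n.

min exponent per shared prime: 5⁴ · 17³ = 3070625

3070625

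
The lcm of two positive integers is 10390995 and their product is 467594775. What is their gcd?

45

From gcd × lcm = pq: gcd = 467594775 / 10390995 = 45.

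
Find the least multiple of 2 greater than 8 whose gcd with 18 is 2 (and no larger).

18 = 2·9. Any x with gcd(x, 18) = 2 is a multiple of 2, say 2s, with s coprime to 9.
Need s > 8/2, so s ≥ 5. First s ≥ 5 with gcd(s, 9) = 1 is s = 5. Thus x = 2·5 = 10.

10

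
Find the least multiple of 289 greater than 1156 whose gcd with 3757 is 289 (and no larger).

3757 = 289·13. Any x with gcd(x, 3757) = 289 is a multiple of 289, say 289s, with s coprime to 13.
Need s > 1156/289, so s ≥ 5. First s ≥ 5 with gcd(s, 13) = 1 is s = 5. Thus x = 289·5 = 1445.

1445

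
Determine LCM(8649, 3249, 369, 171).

128013849

8649 = 3² · 31²; 3249 = 3² · 19²; 369 = 3² · 41; 171 = 3² · 19
lcm takes max exponent of each prime: 3² · 19² · 31² · 41 = 128013849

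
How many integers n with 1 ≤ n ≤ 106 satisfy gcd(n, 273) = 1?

56

Prime factors of 273: 3, 7, 13. Count integers ≤ 106 divisible by none of them.
By inclusion–exclusion: 106 − ⌊106/3⌋ − ⌊106/7⌋ − ⌊106/13⌋ + ⌊106/21⌋ + ⌊106/39⌋ + ⌊106/91⌋ − ⌊106/273⌋ = 56.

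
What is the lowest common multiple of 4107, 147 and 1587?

4107 = 3 · 37²; 147 = 3 · 7²; 1587 = 3 · 23²
lcm takes max exponent of each prime: 3 · 7² · 23² · 37² = 106457547

106457547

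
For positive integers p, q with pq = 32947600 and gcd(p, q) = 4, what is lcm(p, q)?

For any two positive integers, gcd × lcm equals their product. Hence lcm = 32947600 / 4 = 8236900.

8236900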